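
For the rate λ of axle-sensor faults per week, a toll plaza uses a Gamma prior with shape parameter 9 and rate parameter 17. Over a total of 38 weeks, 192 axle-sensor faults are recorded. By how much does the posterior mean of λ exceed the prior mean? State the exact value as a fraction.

2922/935

Total count 192 over total exposure 38 weeks.
Posterior: α' = 9 + 192 = 201, β' = 17 + 38 = 55.
Posterior mean = 201/55 = 201/55; prior mean = 9/17 = 9/17. Difference = 201/55 − 9/17 = 2922/935.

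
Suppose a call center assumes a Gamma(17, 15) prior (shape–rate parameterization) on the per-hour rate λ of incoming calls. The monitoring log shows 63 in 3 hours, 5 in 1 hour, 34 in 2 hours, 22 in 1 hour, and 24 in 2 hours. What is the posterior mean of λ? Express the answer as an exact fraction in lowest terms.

55/8

Total count: 63 + 5 + 34 + 22 + 24 = 148.
Total exposure: 3 + 1 + 2 + 1 + 2 = 9 hours.
The Gamma prior is conjugate for the Poisson rate, so λ | data ~ Gamma(17+148, 15+9) = Gamma(165, 24).
Posterior mean = α'/β' = 165/24 = 55/8.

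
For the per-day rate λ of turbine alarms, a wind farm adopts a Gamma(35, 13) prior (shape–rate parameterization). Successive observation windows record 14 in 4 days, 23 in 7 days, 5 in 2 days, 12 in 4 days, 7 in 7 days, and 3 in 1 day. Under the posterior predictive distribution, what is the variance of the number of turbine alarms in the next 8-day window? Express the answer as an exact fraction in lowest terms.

9108/361

Total count: 14 + 23 + 5 + 12 + 7 + 3 = 64.
Total exposure: 4 + 7 + 2 + 4 + 7 + 1 = 25 days.
The Gamma prior is conjugate for the Poisson rate, so λ | data ~ Gamma(35+64, 13+25) = Gamma(99, 38).
The posterior predictive for a window of length T is Negative Binomial with variance T·α'·(β'+T)/β'² = 8·99·46/1444 = 9108/361.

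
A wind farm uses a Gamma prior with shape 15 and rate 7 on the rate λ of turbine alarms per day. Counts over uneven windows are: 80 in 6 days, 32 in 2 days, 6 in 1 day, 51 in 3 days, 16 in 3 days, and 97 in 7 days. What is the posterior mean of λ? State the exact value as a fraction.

297/29

Total count: 80 + 32 + 6 + 51 + 16 + 97 = 282.
Total exposure: 6 + 2 + 1 + 3 + 3 + 7 = 22 days.
The Gamma prior is conjugate for the Poisson rate, so λ | data ~ Gamma(15+282, 7+22) = Gamma(297, 29).
Posterior mean = α'/β' = 297/29.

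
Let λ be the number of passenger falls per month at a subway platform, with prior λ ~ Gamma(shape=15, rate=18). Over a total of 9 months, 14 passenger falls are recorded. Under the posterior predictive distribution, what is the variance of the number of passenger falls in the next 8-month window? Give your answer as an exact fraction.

8120/729

Total count 14 over total exposure 9 months.
By Gamma–Poisson conjugacy, the posterior is Gamma(α + Σx, β + Σt) = Gamma(15 + 14, 18 + 9) = Gamma(29, 27).
The posterior predictive for a window of length T is Negative Binomial with variance T·α'·(β'+T)/β'² = 8·29·35/729 = 8120/729.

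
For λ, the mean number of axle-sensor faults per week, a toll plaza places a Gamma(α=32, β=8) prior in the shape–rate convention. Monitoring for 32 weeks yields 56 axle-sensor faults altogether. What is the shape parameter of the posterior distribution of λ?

Total count 56 over total exposure 32 weeks.
By Gamma–Poisson conjugacy, the posterior is Gamma(α + Σx, β + Σt) = Gamma(32 + 56, 8 + 32) = Gamma(88, 40).

88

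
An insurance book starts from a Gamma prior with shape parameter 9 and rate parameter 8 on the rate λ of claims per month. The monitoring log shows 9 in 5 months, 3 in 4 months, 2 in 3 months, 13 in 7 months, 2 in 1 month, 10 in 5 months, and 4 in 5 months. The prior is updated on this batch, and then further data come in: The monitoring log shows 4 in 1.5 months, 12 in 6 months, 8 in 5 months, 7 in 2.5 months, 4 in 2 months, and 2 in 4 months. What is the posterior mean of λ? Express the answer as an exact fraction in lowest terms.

89/59

Total count: 9 + 3 + 2 + 13 + 2 + 10 + 4 = 43.
Total exposure: 5 + 4 + 3 + 7 + 1 + 5 + 5 = 30 months.
After the first batch: Gamma(9 + 43, 8 + 30) = Gamma(52, 38).
Total count: 4 + 12 + 8 + 7 + 4 + 2 = 37.
Total exposure: 1.5 + 6 + 5 + 2.5 + 2 + 4 = 21 months.
After the second batch: Gamma(52 + 37, 38 + 21) = Gamma(89, 59).
Posterior mean = α'/β' = 89/59.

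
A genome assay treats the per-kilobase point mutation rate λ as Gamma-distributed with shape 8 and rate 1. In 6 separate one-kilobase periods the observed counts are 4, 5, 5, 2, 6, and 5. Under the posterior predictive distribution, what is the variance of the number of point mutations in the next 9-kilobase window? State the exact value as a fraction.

Total count: 4 + 5 + 5 + 2 + 6 + 5 = 27.
Total exposure: 6 kilobases.
By Gamma–Poisson conjugacy, the posterior is Gamma(α + Σx, β + Σt) = Gamma(8 + 27, 1 + 6) = Gamma(35, 7).
The posterior predictive for a window of length T is Negative Binomial with variance T·α'·(β'+T)/β'² = 9·35·16/49 = 720/7.

720/7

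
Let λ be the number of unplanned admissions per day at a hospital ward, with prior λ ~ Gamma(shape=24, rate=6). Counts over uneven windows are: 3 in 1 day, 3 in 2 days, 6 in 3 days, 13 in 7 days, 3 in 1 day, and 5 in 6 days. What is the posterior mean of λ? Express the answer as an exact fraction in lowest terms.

Total count: 3 + 3 + 6 + 13 + 3 + 5 = 33.
Total exposure: 1 + 2 + 3 + 7 + 1 + 6 = 20 days.
Gamma(α, β) with Poisson data over total exposure Σt gives posterior Gamma(α+Σx, β+Σt) = Gamma(57, 26).
Posterior mean = α'/β' = 57/26.

57/26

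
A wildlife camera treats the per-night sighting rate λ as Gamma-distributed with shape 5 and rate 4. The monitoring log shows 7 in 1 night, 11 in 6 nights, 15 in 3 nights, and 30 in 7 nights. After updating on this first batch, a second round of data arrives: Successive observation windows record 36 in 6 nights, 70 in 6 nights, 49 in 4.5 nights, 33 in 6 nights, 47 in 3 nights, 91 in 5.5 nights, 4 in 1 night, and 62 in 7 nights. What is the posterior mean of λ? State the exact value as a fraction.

Total count: 7 + 11 + 15 + 30 = 63.
Total exposure: 1 + 6 + 3 + 7 = 17 nights.
After the first batch: Gamma(5 + 63, 4 + 17) = Gamma(68, 21).
Total count: 36 + 70 + 49 + 33 + 47 + 91 + 4 + 62 = 392.
Total exposure: 6 + 6 + 4.5 + 6 + 3 + 5.5 + 1 + 7 = 39 nights.
After the second batch: Gamma(68 + 392, 21 + 39) = Gamma(460, 60).
Posterior mean = α'/β' = 460/60 = 23/3.

23/3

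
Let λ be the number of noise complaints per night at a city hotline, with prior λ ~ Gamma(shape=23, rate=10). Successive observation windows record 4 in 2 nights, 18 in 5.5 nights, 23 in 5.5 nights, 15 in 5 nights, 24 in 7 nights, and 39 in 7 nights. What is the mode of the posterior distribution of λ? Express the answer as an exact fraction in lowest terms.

145/42

Total count: 4 + 18 + 23 + 15 + 24 + 39 = 123.
Total exposure: 2 + 5.5 + 5.5 + 5 + 7 + 7 = 32 nights.
Conjugate update: add total count to the shape and total exposure to the rate, giving Gamma(146, 42).
Posterior mode = (α'−1)/β' = 145/42.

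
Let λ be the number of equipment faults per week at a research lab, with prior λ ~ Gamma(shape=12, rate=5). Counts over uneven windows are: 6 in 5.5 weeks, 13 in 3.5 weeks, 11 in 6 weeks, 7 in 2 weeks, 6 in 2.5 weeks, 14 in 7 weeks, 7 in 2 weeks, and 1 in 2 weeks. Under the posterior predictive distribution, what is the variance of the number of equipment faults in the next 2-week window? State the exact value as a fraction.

23100/5041

Total count: 6 + 13 + 11 + 7 + 6 + 14 + 7 + 1 = 65.
Total exposure: 5.5 + 3.5 + 6 + 2 + 2.5 + 7 + 2 + 2 = 30.5 weeks.
Conjugate update: add total count to the shape and total exposure to the rate, giving Gamma(77, 71/2).
The posterior predictive for a window of length T is Negative Binomial with variance T·α'·(β'+T)/β'² = 2·77·(75/2)/(5041/4) = 23100/5041.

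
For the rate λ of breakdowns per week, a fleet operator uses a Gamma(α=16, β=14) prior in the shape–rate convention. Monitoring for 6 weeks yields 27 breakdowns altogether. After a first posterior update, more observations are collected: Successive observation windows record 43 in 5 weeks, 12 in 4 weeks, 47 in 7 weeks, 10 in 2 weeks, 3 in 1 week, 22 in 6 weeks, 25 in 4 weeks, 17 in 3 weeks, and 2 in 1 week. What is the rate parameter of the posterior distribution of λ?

53

Total count 27 over total exposure 6 weeks.
After the first batch: Gamma(16 + 27, 14 + 6) = Gamma(43, 20).
Total count: 43 + 12 + 47 + 10 + 3 + 22 + 25 + 17 + 2 = 181.
Total exposure: 5 + 4 + 7 + 2 + 1 + 6 + 4 + 3 + 1 = 33 weeks.
After the second batch: Gamma(43 + 181, 20 + 33) = Gamma(224, 53).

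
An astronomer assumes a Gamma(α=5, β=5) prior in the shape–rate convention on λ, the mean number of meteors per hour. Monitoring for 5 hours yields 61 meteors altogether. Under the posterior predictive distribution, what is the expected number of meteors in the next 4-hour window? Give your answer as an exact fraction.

132/5

Total count 61 over total exposure 5 hours.
The Gamma prior is conjugate for the Poisson rate, so λ | data ~ Gamma(5+61, 5+5) = Gamma(66, 10).
Predictive mean over a 4-hour window = T·E[λ|data] = 4·66/10 = 132/5.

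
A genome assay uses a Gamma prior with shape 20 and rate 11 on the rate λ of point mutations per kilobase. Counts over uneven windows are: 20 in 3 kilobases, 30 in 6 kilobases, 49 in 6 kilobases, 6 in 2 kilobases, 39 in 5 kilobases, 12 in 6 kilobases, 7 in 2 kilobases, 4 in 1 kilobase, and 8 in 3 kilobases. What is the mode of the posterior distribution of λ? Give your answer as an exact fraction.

Total count: 20 + 30 + 49 + 6 + 39 + 12 + 7 + 4 + 8 = 175.
Total exposure: 3 + 6 + 6 + 2 + 5 + 6 + 2 + 1 + 3 = 34 kilobases.
Posterior: α' = 20 + 175 = 195, β' = 11 + 34 = 45.
Posterior mode = (α'−1)/β' = 194/45.

194/45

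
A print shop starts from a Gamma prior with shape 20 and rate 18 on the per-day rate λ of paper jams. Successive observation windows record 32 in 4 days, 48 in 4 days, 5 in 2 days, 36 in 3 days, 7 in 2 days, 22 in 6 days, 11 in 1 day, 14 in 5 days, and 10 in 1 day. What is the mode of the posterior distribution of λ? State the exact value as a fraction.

102/23

Total count: 32 + 48 + 5 + 36 + 7 + 22 + 11 + 14 + 10 = 185.
Total exposure: 4 + 4 + 2 + 3 + 2 + 6 + 1 + 5 + 1 = 28 days.
By Gamma–Poisson conjugacy, the posterior is Gamma(α + Σx, β + Σt) = Gamma(20 + 185, 18 + 28) = Gamma(205, 46).
Posterior mode = (α'−1)/β' = 204/46 = 102/23.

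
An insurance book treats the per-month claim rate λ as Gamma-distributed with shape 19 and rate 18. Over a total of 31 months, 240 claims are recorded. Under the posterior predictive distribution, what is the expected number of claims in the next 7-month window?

Total count 240 over total exposure 31 months.
By Gamma–Poisson conjugacy, the posterior is Gamma(α + Σx, β + Σt) = Gamma(19 + 240, 18 + 31) = Gamma(259, 49).
Predictive mean over a 7-month window = T·E[λ|data] = 7·259/49 = 37.

37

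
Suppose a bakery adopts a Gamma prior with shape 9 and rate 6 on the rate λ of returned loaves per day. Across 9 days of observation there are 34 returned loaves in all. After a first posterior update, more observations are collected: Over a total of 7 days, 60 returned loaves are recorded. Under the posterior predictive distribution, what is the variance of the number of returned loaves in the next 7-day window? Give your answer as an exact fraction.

Total count 34 over total exposure 9 days.
After the first batch: Gamma(9 + 34, 6 + 9) = Gamma(43, 15).
Total count 60 over total exposure 7 days.
After the second batch: Gamma(43 + 60, 15 + 7) = Gamma(103, 22).
The posterior predictive for a window of length T is Negative Binomial with variance T·α'·(β'+T)/β'² = 7·103·29/484 = 20909/484.

20909/484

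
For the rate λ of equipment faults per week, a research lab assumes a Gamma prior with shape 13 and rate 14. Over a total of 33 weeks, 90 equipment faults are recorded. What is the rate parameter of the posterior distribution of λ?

47

Total count 90 over total exposure 33 weeks.
The Gamma prior is conjugate for the Poisson rate, so λ | data ~ Gamma(13+90, 14+33) = Gamma(103, 47).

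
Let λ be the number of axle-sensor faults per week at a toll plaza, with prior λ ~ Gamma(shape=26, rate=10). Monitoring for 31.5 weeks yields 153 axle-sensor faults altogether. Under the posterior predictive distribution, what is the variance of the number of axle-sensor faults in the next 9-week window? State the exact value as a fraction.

325422/6889

Total count 153 over total exposure 31.5 weeks.
Posterior: α' = 26 + 153 = 179, β' = 10 + 31.5 = 83/2.
The posterior predictive for a window of length T is Negative Binomial with variance T·α'·(β'+T)/β'² = 9·179·(101/2)/(6889/4) = 325422/6889.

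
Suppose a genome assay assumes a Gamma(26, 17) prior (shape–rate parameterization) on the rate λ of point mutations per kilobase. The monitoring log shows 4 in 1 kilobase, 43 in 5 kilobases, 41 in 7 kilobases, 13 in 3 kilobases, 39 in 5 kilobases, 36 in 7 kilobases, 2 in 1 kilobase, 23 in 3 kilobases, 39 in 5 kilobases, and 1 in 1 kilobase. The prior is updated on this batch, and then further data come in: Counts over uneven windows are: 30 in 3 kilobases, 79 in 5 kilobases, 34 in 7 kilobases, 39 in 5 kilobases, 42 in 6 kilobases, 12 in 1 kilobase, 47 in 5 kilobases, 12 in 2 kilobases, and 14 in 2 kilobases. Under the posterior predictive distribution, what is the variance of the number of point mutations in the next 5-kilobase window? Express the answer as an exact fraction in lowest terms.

276480/8281

Total count: 4 + 43 + 41 + 13 + 39 + 36 + 2 + 23 + 39 + 1 = 241.
Total exposure: 1 + 5 + 7 + 3 + 5 + 7 + 1 + 3 + 5 + 1 = 38 kilobases.
After the first batch: Gamma(26 + 241, 17 + 38) = Gamma(267, 55).
Total count: 30 + 79 + 34 + 39 + 42 + 12 + 47 + 12 + 14 = 309.
Total exposure: 3 + 5 + 7 + 5 + 6 + 1 + 5 + 2 + 2 = 36 kilobases.
After the second batch: Gamma(267 + 309, 55 + 36) = Gamma(576, 91).
The posterior predictive for a window of length T is Negative Binomial with variance T·α'·(β'+T)/β'² = 5·576·96/8281 = 276480/8281.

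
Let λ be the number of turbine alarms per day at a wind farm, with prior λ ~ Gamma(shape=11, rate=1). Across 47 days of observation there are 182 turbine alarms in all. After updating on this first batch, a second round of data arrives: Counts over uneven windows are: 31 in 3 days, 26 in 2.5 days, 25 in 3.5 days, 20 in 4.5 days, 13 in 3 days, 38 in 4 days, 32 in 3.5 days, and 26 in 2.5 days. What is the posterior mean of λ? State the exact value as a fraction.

808/149

Total count 182 over total exposure 47 days.
After the first batch: Gamma(11 + 182, 1 + 47) = Gamma(193, 48).
Total count: 31 + 26 + 25 + 20 + 13 + 38 + 32 + 26 = 211.
Total exposure: 3 + 2.5 + 3.5 + 4.5 + 3 + 4 + 3.5 + 2.5 = 26.5 days.
After the second batch: Gamma(193 + 211, 48 + 26.5) = Gamma(404, 149/2).
Posterior mean = α'/β' = 404/(149/2) = 808/149.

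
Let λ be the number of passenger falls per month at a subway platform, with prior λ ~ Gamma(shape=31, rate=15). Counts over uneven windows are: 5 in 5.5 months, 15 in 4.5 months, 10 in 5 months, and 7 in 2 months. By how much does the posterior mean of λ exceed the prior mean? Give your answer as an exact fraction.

7/120

Total count: 5 + 15 + 10 + 7 = 37.
Total exposure: 5.5 + 4.5 + 5 + 2 = 17 months.
By Gamma–Poisson conjugacy, the posterior is Gamma(α + Σx, β + Σt) = Gamma(31 + 37, 15 + 17) = Gamma(68, 32).
Posterior mean = 68/32 = 17/8; prior mean = 31/15 = 31/15. Difference = 17/8 − 31/15 = 7/120.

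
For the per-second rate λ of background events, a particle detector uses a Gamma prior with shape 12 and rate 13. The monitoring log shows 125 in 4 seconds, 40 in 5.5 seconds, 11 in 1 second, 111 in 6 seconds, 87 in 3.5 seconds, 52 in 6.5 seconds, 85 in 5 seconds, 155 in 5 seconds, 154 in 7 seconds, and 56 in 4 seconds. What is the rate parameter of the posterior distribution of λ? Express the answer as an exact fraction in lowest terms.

Total count: 125 + 40 + 11 + 111 + 87 + 52 + 85 + 155 + 154 + 56 = 876.
Total exposure: 4 + 5.5 + 1 + 6 + 3.5 + 6.5 + 5 + 5 + 7 + 4 = 47.5 seconds.
The Gamma prior is conjugate for the Poisson rate, so λ | data ~ Gamma(12+876, 13+47.5) = Gamma(888, 121/2).

121/2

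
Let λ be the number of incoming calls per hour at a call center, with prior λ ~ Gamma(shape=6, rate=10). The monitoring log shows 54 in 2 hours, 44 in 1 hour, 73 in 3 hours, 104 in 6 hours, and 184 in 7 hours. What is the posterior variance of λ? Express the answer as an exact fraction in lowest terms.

Total count: 54 + 44 + 73 + 104 + 184 = 459.
Total exposure: 2 + 1 + 3 + 6 + 7 = 19 hours.
The Gamma prior is conjugate for the Poisson rate, so λ | data ~ Gamma(6+459, 10+19) = Gamma(465, 29).
Posterior variance = α'/β'² = 465/841.

465/841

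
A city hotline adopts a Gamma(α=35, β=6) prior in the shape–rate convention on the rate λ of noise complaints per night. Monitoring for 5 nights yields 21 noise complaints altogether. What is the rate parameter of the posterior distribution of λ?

11

Total count 21 over total exposure 5 nights.
Gamma(α, β) with Poisson data over total exposure Σt gives posterior Gamma(α+Σx, β+Σt) = Gamma(56, 11).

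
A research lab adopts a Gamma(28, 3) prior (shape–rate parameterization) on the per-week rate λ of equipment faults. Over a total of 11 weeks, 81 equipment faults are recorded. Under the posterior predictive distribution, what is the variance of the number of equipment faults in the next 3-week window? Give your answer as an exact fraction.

5559/196

Total count 81 over total exposure 11 weeks.
Conjugate update: add total count to the shape and total exposure to the rate, giving Gamma(109, 14).
The posterior predictive for a window of length T is Negative Binomial with variance T·α'·(β'+T)/β'² = 3·109·17/196 = 5559/196.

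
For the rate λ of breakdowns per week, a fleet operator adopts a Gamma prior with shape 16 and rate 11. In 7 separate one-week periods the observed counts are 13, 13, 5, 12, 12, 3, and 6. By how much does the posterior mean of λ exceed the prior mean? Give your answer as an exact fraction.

Total count: 13 + 13 + 5 + 12 + 12 + 3 + 6 = 64.
Total exposure: 7 weeks.
By Gamma–Poisson conjugacy, the posterior is Gamma(α + Σx, β + Σt) = Gamma(16 + 64, 11 + 7) = Gamma(80, 18).
Posterior mean = 80/18 = 40/9; prior mean = 16/11 = 16/11. Difference = 40/9 − 16/11 = 296/99.

296/99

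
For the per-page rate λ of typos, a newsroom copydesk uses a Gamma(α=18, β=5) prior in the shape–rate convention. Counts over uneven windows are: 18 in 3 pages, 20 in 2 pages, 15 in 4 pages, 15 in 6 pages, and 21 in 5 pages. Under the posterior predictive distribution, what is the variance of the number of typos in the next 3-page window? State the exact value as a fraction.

8988/625

Total count: 18 + 20 + 15 + 15 + 21 = 89.
Total exposure: 3 + 2 + 4 + 6 + 5 = 20 pages.
The Gamma prior is conjugate for the Poisson rate, so λ | data ~ Gamma(18+89, 5+20) = Gamma(107, 25).
The posterior predictive for a window of length T is Negative Binomial with variance T·α'·(β'+T)/β'² = 3·107·28/625 = 8988/625.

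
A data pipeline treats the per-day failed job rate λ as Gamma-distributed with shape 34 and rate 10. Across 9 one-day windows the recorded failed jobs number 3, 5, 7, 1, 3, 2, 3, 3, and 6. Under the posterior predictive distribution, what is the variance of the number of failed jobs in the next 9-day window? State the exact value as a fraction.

Total count: 3 + 5 + 7 + 1 + 3 + 2 + 3 + 3 + 6 = 33.
Total exposure: 9 days.
Posterior: α' = 34 + 33 = 67, β' = 10 + 9 = 19.
The posterior predictive for a window of length T is Negative Binomial with variance T·α'·(β'+T)/β'² = 9·67·28/361 = 16884/361.

16884/361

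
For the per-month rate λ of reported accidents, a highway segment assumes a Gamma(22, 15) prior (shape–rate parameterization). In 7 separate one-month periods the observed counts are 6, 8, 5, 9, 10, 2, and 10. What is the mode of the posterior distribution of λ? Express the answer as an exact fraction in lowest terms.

71/22

Total count: 6 + 8 + 5 + 9 + 10 + 2 + 10 = 50.
Total exposure: 7 months.
Conjugate update: add total count to the shape and total exposure to the rate, giving Gamma(72, 22).
Posterior mode = (α'−1)/β' = 71/22.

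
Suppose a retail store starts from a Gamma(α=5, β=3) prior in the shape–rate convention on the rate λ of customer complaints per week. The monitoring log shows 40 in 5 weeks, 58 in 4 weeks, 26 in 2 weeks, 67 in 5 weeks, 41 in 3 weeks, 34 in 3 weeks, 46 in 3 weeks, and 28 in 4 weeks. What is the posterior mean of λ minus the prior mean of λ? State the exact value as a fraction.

Total count: 40 + 58 + 26 + 67 + 41 + 34 + 46 + 28 = 340.
Total exposure: 5 + 4 + 2 + 5 + 3 + 3 + 3 + 4 = 29 weeks.
By Gamma–Poisson conjugacy, the posterior is Gamma(α + Σx, β + Σt) = Gamma(5 + 340, 3 + 29) = Gamma(345, 32).
Posterior mean = 345/32 = 345/32; prior mean = 5/3 = 5/3. Difference = 345/32 − 5/3 = 875/96.

875/96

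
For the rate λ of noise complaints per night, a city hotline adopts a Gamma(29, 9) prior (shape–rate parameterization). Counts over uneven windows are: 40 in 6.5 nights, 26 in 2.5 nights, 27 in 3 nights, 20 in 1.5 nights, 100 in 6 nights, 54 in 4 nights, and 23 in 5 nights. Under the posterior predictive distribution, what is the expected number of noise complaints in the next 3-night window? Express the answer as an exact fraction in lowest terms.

638/25

Total count: 40 + 26 + 27 + 20 + 100 + 54 + 23 = 290.
Total exposure: 6.5 + 2.5 + 3 + 1.5 + 6 + 4 + 5 = 28.5 nights.
By Gamma–Poisson conjugacy, the posterior is Gamma(α + Σx, β + Σt) = Gamma(29 + 290, 9 + 28.5) = Gamma(319, 75/2).
Predictive mean over a 3-night window = T·E[λ|data] = 3·319/(75/2) = 638/25.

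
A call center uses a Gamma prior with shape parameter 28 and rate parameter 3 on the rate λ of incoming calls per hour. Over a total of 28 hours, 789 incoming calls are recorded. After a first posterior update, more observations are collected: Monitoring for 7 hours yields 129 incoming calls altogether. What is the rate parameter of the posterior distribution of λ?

Total count 789 over total exposure 28 hours.
After the first batch: Gamma(28 + 789, 3 + 28) = Gamma(817, 31).
Total count 129 over total exposure 7 hours.
After the second batch: Gamma(817 + 129, 31 + 7) = Gamma(946, 38).

38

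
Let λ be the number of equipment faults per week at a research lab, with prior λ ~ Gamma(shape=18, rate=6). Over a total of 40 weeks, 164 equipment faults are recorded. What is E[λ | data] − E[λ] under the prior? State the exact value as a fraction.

Total count 164 over total exposure 40 weeks.
Conjugate update: add total count to the shape and total exposure to the rate, giving Gamma(182, 46).
Posterior mean = 182/46 = 91/23; prior mean = 18/6 = 3. Difference = 91/23 − 3 = 22/23.

22/23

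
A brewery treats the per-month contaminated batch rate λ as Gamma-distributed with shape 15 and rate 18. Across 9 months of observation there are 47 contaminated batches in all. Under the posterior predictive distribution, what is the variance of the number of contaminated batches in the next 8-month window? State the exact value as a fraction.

17360/729

Total count 47 over total exposure 9 months.
Gamma(α, β) with Poisson data over total exposure Σt gives posterior Gamma(α+Σx, β+Σt) = Gamma(62, 27).
The posterior predictive for a window of length T is Negative Binomial with variance T·α'·(β'+T)/β'² = 8·62·35/729 = 17360/729.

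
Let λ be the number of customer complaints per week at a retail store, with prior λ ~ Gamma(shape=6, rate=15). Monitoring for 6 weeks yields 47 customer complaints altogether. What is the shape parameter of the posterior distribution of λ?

Total count 47 over total exposure 6 weeks.
Posterior: α' = 6 + 47 = 53, β' = 15 + 6 = 21.

53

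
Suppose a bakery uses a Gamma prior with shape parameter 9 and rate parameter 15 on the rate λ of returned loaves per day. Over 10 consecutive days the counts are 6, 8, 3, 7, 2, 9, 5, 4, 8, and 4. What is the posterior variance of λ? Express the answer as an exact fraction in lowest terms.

13/125

Total count: 6 + 8 + 3 + 7 + 2 + 9 + 5 + 4 + 8 + 4 = 56.
Total exposure: 10 days.
Conjugate update: add total count to the shape and total exposure to the rate, giving Gamma(65, 25).
Posterior variance = α'/β'² = 65/625 = 13/125.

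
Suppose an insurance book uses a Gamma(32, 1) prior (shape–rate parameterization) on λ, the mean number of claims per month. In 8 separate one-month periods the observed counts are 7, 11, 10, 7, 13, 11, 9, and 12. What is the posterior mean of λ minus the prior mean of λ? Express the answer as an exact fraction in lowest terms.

-176/9

Total count: 7 + 11 + 10 + 7 + 13 + 11 + 9 + 12 = 80.
Total exposure: 8 months.
The Gamma prior is conjugate for the Poisson rate, so λ | data ~ Gamma(32+80, 1+8) = Gamma(112, 9).
Posterior mean = 112/9 = 112/9; prior mean = 32/1 = 32. Difference = 112/9 − 32 = -176/9.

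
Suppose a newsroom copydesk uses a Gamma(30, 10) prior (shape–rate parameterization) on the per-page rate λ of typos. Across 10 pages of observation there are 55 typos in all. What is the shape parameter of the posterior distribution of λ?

85

Total count 55 over total exposure 10 pages.
Conjugate update: add total count to the shape and total exposure to the rate, giving Gamma(85, 20).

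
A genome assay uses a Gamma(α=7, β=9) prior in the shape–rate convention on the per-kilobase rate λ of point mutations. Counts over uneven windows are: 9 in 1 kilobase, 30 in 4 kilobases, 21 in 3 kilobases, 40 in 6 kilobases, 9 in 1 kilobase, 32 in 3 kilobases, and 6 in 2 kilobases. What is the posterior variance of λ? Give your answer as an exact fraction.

Total count: 9 + 30 + 21 + 40 + 9 + 32 + 6 = 147.
Total exposure: 1 + 4 + 3 + 6 + 1 + 3 + 2 = 20 kilobases.
Gamma(α, β) with Poisson data over total exposure Σt gives posterior Gamma(α+Σx, β+Σt) = Gamma(154, 29).
Posterior variance = α'/β'² = 154/841.

154/841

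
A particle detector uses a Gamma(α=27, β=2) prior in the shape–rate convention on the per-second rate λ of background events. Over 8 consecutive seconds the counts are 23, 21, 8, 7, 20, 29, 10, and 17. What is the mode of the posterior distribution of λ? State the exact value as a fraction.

161/10

Total count: 23 + 21 + 8 + 7 + 20 + 29 + 10 + 17 = 135.
Total exposure: 8 seconds.
The Gamma prior is conjugate for the Poisson rate, so λ | data ~ Gamma(27+135, 2+8) = Gamma(162, 10).
Posterior mode = (α'−1)/β' = 161/10.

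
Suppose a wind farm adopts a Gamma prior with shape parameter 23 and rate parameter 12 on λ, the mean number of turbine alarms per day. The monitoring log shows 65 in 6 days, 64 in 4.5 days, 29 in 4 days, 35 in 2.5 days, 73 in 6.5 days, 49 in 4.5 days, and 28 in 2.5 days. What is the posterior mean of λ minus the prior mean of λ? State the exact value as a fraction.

6829/1020

Total count: 65 + 64 + 29 + 35 + 73 + 49 + 28 = 343.
Total exposure: 6 + 4.5 + 4 + 2.5 + 6.5 + 4.5 + 2.5 = 30.5 days.
Gamma(α, β) with Poisson data over total exposure Σt gives posterior Gamma(α+Σx, β+Σt) = Gamma(366, 85/2).
Posterior mean = 366/(85/2) = 732/85; prior mean = 23/12 = 23/12. Difference = 732/85 − 23/12 = 6829/1020.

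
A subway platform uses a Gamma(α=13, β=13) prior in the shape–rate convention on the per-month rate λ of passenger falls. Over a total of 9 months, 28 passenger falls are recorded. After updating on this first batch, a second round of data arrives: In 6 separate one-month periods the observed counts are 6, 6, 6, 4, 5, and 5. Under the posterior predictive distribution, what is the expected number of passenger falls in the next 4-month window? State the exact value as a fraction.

Total count 28 over total exposure 9 months.
After the first batch: Gamma(13 + 28, 13 + 9) = Gamma(41, 22).
Total count: 6 + 6 + 6 + 4 + 5 + 5 = 32.
Total exposure: 6 months.
After the second batch: Gamma(41 + 32, 22 + 6) = Gamma(73, 28).
Predictive mean over a 4-month window = T·E[λ|data] = 4·73/28 = 73/7.

73/7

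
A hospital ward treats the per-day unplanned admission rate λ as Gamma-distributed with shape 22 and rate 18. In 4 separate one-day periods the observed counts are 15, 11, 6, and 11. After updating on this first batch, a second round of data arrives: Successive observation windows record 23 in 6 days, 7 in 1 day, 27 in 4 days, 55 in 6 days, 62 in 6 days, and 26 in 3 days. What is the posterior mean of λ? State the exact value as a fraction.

265/48

Total count: 15 + 11 + 6 + 11 = 43.
Total exposure: 4 days.
After the first batch: Gamma(22 + 43, 18 + 4) = Gamma(65, 22).
Total count: 23 + 7 + 27 + 55 + 62 + 26 = 200.
Total exposure: 6 + 1 + 4 + 6 + 6 + 3 = 26 days.
After the second batch: Gamma(65 + 200, 22 + 26) = Gamma(265, 48).
Posterior mean = α'/β' = 265/48.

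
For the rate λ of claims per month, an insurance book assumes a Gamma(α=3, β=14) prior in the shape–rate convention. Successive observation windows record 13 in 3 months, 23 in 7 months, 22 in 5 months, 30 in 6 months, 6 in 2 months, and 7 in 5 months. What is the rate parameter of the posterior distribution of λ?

Total count: 13 + 23 + 22 + 30 + 6 + 7 = 101.
Total exposure: 3 + 7 + 5 + 6 + 2 + 5 = 28 months.
By Gamma–Poisson conjugacy, the posterior is Gamma(α + Σx, β + Σt) = Gamma(3 + 101, 14 + 28) = Gamma(104, 42).

42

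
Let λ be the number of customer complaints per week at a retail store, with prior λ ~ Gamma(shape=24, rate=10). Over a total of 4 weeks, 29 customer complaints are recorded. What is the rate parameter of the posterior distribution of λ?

14

Total count 29 over total exposure 4 weeks.
Posterior: α' = 24 + 29 = 53, β' = 10 + 4 = 14.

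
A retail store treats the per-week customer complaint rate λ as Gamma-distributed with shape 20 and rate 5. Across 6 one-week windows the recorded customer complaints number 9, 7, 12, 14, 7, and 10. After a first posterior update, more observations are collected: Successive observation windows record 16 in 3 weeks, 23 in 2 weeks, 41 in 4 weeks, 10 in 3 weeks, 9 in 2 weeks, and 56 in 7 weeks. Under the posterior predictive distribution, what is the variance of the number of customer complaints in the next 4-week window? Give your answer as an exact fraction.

Total count: 9 + 7 + 12 + 14 + 7 + 10 = 59.
Total exposure: 6 weeks.
After the first batch: Gamma(20 + 59, 5 + 6) = Gamma(79, 11).
Total count: 16 + 23 + 41 + 10 + 9 + 56 = 155.
Total exposure: 3 + 2 + 4 + 3 + 2 + 7 = 21 weeks.
After the second batch: Gamma(79 + 155, 11 + 21) = Gamma(234, 32).
The posterior predictive for a window of length T is Negative Binomial with variance T·α'·(β'+T)/β'² = 4·234·36/1024 = 1053/32.

1053/32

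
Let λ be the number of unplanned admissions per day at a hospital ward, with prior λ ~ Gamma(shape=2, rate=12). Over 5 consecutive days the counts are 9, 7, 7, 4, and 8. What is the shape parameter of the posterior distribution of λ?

Total count: 9 + 7 + 7 + 4 + 8 = 35.
Total exposure: 5 days.
By Gamma–Poisson conjugacy, the posterior is Gamma(α + Σx, β + Σt) = Gamma(2 + 35, 12 + 5) = Gamma(37, 17).

37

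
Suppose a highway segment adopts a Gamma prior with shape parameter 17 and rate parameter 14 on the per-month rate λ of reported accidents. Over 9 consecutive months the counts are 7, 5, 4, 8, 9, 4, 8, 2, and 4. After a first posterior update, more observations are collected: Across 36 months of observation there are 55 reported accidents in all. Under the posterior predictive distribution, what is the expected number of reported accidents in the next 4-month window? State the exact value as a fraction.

492/59

Total count: 7 + 5 + 4 + 8 + 9 + 4 + 8 + 2 + 4 = 51.
Total exposure: 9 months.
After the first batch: Gamma(17 + 51, 14 + 9) = Gamma(68, 23).
Total count 55 over total exposure 36 months.
After the second batch: Gamma(68 + 55, 23 + 36) = Gamma(123, 59).
Predictive mean over a 4-month window = T·E[λ|data] = 4·123/59 = 492/59.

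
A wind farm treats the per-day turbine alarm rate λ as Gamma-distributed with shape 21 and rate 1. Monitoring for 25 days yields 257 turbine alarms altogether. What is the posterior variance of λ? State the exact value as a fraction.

139/338

Total count 257 over total exposure 25 days.
By Gamma–Poisson conjugacy, the posterior is Gamma(α + Σx, β + Σt) = Gamma(21 + 257, 1 + 25) = Gamma(278, 26).
Posterior variance = α'/β'² = 278/676 = 139/338.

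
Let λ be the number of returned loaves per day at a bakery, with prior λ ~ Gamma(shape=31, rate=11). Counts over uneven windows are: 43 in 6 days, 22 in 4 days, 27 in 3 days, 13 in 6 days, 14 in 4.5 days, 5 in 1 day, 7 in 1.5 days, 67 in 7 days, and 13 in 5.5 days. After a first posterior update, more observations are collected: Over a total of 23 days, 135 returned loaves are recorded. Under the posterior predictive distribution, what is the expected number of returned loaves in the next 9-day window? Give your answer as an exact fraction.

Total count: 43 + 22 + 27 + 13 + 14 + 5 + 7 + 67 + 13 = 211.
Total exposure: 6 + 4 + 3 + 6 + 4.5 + 1 + 1.5 + 7 + 5.5 = 38.5 days.
After the first batch: Gamma(31 + 211, 11 + 38.5) = Gamma(242, 99/2).
Total count 135 over total exposure 23 days.
After the second batch: Gamma(242 + 135, 99/2 + 23) = Gamma(377, 145/2).
Predictive mean over a 9-day window = T·E[λ|data] = 9·377/(145/2) = 234/5.

234/5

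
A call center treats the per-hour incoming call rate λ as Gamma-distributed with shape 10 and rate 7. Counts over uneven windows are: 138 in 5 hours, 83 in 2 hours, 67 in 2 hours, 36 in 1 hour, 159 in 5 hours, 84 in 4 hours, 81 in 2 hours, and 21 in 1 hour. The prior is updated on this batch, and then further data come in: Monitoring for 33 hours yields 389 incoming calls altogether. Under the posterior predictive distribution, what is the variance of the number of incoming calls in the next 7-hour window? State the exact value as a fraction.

128961/961

Total count: 138 + 83 + 67 + 36 + 159 + 84 + 81 + 21 = 669.
Total exposure: 5 + 2 + 2 + 1 + 5 + 4 + 2 + 1 = 22 hours.
After the first batch: Gamma(10 + 669, 7 + 22) = Gamma(679, 29).
Total count 389 over total exposure 33 hours.
After the second batch: Gamma(679 + 389, 29 + 33) = Gamma(1068, 62).
The posterior predictive for a window of length T is Negative Binomial with variance T·α'·(β'+T)/β'² = 7·1068·69/3844 = 128961/961.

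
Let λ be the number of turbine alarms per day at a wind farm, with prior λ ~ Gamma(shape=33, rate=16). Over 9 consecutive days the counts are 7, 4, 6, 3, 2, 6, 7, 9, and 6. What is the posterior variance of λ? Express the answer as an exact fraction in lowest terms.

83/625

Total count: 7 + 4 + 6 + 3 + 2 + 6 + 7 + 9 + 6 = 50.
Total exposure: 9 days.
Gamma(α, β) with Poisson data over total exposure Σt gives posterior Gamma(α+Σx, β+Σt) = Gamma(83, 25).
Posterior variance = α'/β'² = 83/625.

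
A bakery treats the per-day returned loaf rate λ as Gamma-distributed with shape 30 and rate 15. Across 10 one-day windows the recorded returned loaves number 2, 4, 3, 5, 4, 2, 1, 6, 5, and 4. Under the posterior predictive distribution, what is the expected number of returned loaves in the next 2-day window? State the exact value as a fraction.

Total count: 2 + 4 + 3 + 5 + 4 + 2 + 1 + 6 + 5 + 4 = 36.
Total exposure: 10 days.
Conjugate update: add total count to the shape and total exposure to the rate, giving Gamma(66, 25).
Predictive mean over a 2-day window = T·E[λ|data] = 2·66/25 = 132/25.

132/25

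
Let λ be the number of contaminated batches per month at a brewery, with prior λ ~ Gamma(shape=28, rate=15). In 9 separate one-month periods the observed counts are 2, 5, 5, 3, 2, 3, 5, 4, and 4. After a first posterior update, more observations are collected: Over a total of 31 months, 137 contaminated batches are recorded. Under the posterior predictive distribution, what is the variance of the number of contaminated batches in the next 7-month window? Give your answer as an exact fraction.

7812/275

Total count: 2 + 5 + 5 + 3 + 2 + 3 + 5 + 4 + 4 = 33.
Total exposure: 9 months.
After the first batch: Gamma(28 + 33, 15 + 9) = Gamma(61, 24).
Total count 137 over total exposure 31 months.
After the second batch: Gamma(61 + 137, 24 + 31) = Gamma(198, 55).
The posterior predictive for a window of length T is Negative Binomial with variance T·α'·(β'+T)/β'² = 7·198·62/3025 = 7812/275.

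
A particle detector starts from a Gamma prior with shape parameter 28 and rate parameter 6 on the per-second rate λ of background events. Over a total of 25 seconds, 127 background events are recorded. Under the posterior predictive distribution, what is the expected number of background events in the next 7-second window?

Total count 127 over total exposure 25 seconds.
The Gamma prior is conjugate for the Poisson rate, so λ | data ~ Gamma(28+127, 6+25) = Gamma(155, 31).
Predictive mean over a 7-second window = T·E[λ|data] = 7·155/31 = 35.

35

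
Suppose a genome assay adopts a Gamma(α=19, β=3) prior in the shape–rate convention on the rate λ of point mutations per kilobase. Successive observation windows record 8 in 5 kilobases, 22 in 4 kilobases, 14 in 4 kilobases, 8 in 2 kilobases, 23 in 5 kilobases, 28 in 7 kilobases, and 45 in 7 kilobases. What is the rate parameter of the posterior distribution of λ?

Total count: 8 + 22 + 14 + 8 + 23 + 28 + 45 = 148.
Total exposure: 5 + 4 + 4 + 2 + 5 + 7 + 7 = 34 kilobases.
Conjugate update: add total count to the shape and total exposure to the rate, giving Gamma(167, 37).

37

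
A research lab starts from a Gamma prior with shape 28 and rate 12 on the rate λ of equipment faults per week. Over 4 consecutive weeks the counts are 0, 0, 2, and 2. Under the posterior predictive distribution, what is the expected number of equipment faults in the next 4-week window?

Total count: 0 + 0 + 2 + 2 = 4.
Total exposure: 4 weeks.
Gamma(α, β) with Poisson data over total exposure Σt gives posterior Gamma(α+Σx, β+Σt) = Gamma(32, 16).
Predictive mean over a 4-week window = T·E[λ|data] = 4·32/16 = 8.

8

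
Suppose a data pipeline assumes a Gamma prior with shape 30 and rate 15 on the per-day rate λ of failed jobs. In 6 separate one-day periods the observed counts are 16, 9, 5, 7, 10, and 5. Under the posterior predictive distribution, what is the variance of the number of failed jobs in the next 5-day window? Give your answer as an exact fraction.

Total count: 16 + 9 + 5 + 7 + 10 + 5 = 52.
Total exposure: 6 days.
Conjugate update: add total count to the shape and total exposure to the rate, giving Gamma(82, 21).
The posterior predictive for a window of length T is Negative Binomial with variance T·α'·(β'+T)/β'² = 5·82·26/441 = 10660/441.

10660/441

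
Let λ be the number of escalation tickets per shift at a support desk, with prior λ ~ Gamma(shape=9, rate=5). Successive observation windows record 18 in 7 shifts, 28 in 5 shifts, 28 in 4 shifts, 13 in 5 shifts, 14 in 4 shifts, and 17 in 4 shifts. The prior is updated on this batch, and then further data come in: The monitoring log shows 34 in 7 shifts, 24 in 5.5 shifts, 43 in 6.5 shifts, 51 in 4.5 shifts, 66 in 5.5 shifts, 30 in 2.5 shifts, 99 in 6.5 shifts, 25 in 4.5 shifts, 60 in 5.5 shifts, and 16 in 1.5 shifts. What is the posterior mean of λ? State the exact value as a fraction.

1150/167

Total count: 18 + 28 + 28 + 13 + 14 + 17 = 118.
Total exposure: 7 + 5 + 4 + 5 + 4 + 4 = 29 shifts.
After the first batch: Gamma(9 + 118, 5 + 29) = Gamma(127, 34).
Total count: 34 + 24 + 43 + 51 + 66 + 30 + 99 + 25 + 60 + 16 = 448.
Total exposure: 7 + 5.5 + 6.5 + 4.5 + 5.5 + 2.5 + 6.5 + 4.5 + 5.5 + 1.5 = 49.5 shifts.
After the second batch: Gamma(127 + 448, 34 + 49.5) = Gamma(575, 167/2).
Posterior mean = α'/β' = 575/(167/2) = 1150/167.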